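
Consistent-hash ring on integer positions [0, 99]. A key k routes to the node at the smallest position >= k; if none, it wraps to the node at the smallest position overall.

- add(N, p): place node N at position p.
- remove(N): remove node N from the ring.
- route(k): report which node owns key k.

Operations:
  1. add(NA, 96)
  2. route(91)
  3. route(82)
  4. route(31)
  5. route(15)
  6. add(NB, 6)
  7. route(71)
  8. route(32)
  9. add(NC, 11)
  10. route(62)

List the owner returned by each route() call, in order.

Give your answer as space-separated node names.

Answer: NA NA NA NA NA NA NA

Derivation:
Op 1: add NA@96 -> ring=[96:NA]
Op 2: route key 91: smallest pos >= 91 is 96 -> NA
Op 3: route key 82: smallest pos >= 82 is 96 -> NA
Op 4: route key 31: smallest pos >= 31 is 96 -> NA
Op 5: route key 15: smallest pos >= 15 is 96 -> NA
Op 6: add NB@6 -> ring=[6:NB,96:NA]
Op 7: route key 71: smallest pos >= 71 is 96 -> NA
Op 8: route key 32: smallest pos >= 32 is 96 -> NA
Op 9: add NC@11 -> ring=[6:NB,11:NC,96:NA]
Op 10: route key 62: smallest pos >= 62 is 96 -> NA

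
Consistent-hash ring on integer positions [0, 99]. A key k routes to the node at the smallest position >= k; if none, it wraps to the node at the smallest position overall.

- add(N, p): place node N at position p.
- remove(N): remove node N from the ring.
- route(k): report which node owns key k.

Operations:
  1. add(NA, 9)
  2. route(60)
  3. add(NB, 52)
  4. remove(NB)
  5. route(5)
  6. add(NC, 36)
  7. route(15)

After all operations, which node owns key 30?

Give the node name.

Answer: NC

Derivation:
Op 1: add NA@9 -> ring=[9:NA]
Op 2: route key 60: none >= 60, wrap to smallest pos 9 -> NA
Op 3: add NB@52 -> ring=[9:NA,52:NB]
Op 4: remove NB -> ring=[9:NA]
Op 5: route key 5: smallest pos >= 5 is 9 -> NA
Op 6: add NC@36 -> ring=[9:NA,36:NC]
Op 7: route key 15: smallest pos >= 15 is 36 -> NC
Final route key 30: smallest pos >= 30 is 36 -> NC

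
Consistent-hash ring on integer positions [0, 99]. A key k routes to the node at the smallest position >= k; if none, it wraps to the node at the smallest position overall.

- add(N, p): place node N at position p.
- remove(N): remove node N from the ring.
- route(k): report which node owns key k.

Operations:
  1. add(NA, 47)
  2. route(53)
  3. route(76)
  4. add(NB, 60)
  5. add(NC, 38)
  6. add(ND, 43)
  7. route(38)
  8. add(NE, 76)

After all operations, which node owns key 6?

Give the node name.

Answer: NC

Derivation:
Op 1: add NA@47 -> ring=[47:NA]
Op 2: route key 53: none >= 53, wrap to smallest pos 47 -> NA
Op 3: route key 76: none >= 76, wrap to smallest pos 47 -> NA
Op 4: add NB@60 -> ring=[47:NA,60:NB]
Op 5: add NC@38 -> ring=[38:NC,47:NA,60:NB]
Op 6: add ND@43 -> ring=[38:NC,43:ND,47:NA,60:NB]
Op 7: route key 38: smallest pos >= 38 is 38 -> NC
Op 8: add NE@76 -> ring=[38:NC,43:ND,47:NA,60:NB,76:NE]
Final route key 6: smallest pos >= 6 is 38 -> NC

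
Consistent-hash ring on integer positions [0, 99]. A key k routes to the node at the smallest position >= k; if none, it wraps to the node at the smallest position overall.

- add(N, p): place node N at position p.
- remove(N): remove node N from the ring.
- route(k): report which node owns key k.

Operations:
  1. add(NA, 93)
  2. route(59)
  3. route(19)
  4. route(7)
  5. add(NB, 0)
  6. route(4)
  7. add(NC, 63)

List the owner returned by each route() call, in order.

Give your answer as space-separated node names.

Op 1: add NA@93 -> ring=[93:NA]
Op 2: route key 59: smallest pos >= 59 is 93 -> NA
Op 3: route key 19: smallest pos >= 19 is 93 -> NA
Op 4: route key 7: smallest pos >= 7 is 93 -> NA
Op 5: add NB@0 -> ring=[0:NB,93:NA]
Op 6: route key 4: smallest pos >= 4 is 93 -> NA
Op 7: add NC@63 -> ring=[0:NB,63:NC,93:NA]

Answer: NA NA NA NA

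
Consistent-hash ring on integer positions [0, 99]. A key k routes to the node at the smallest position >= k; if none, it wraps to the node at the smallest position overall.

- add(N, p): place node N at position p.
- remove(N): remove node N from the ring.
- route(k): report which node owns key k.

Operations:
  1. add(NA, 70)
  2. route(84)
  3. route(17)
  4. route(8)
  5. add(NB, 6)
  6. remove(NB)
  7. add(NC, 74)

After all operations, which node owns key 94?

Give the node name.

Op 1: add NA@70 -> ring=[70:NA]
Op 2: route key 84: none >= 84, wrap to smallest pos 70 -> NA
Op 3: route key 17: smallest pos >= 17 is 70 -> NA
Op 4: route key 8: smallest pos >= 8 is 70 -> NA
Op 5: add NB@6 -> ring=[6:NB,70:NA]
Op 6: remove NB -> ring=[70:NA]
Op 7: add NC@74 -> ring=[70:NA,74:NC]
Final route key 94: none >= 94, wrap to smallest pos 70 -> NA

Answer: NA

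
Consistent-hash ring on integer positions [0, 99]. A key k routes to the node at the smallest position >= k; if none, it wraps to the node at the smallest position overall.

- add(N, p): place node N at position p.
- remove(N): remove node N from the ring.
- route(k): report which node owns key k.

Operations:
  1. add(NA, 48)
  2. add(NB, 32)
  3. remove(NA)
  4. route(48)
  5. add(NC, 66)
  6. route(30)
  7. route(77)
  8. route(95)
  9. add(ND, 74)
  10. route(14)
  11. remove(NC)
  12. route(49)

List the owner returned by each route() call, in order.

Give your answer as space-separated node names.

Op 1: add NA@48 -> ring=[48:NA]
Op 2: add NB@32 -> ring=[32:NB,48:NA]
Op 3: remove NA -> ring=[32:NB]
Op 4: route key 48: none >= 48, wrap to smallest pos 32 -> NB
Op 5: add NC@66 -> ring=[32:NB,66:NC]
Op 6: route key 30: smallest pos >= 30 is 32 -> NB
Op 7: route key 77: none >= 77, wrap to smallest pos 32 -> NB
Op 8: route key 95: none >= 95, wrap to smallest pos 32 -> NB
Op 9: add ND@74 -> ring=[32:NB,66:NC,74:ND]
Op 10: route key 14: smallest pos >= 14 is 32 -> NB
Op 11: remove NC -> ring=[32:NB,74:ND]
Op 12: route key 49: smallest pos >= 49 is 74 -> ND

Answer: NB NB NB NB NB ND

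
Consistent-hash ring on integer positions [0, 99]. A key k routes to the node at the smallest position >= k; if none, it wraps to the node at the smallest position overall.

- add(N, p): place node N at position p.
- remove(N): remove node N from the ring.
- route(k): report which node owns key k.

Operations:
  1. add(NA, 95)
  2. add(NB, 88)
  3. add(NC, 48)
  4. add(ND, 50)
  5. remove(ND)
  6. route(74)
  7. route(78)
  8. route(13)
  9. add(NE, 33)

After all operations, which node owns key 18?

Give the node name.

Answer: NE

Derivation:
Op 1: add NA@95 -> ring=[95:NA]
Op 2: add NB@88 -> ring=[88:NB,95:NA]
Op 3: add NC@48 -> ring=[48:NC,88:NB,95:NA]
Op 4: add ND@50 -> ring=[48:NC,50:ND,88:NB,95:NA]
Op 5: remove ND -> ring=[48:NC,88:NB,95:NA]
Op 6: route key 74: smallest pos >= 74 is 88 -> NB
Op 7: route key 78: smallest pos >= 78 is 88 -> NB
Op 8: route key 13: smallest pos >= 13 is 48 -> NC
Op 9: add NE@33 -> ring=[33:NE,48:NC,88:NB,95:NA]
Final route key 18: smallest pos >= 18 is 33 -> NE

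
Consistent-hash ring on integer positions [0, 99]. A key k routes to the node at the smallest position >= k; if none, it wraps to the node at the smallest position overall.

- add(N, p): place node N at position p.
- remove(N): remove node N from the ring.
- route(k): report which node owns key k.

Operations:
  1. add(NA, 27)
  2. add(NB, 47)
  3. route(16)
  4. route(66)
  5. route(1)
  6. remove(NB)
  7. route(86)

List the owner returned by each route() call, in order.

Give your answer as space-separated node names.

Answer: NA NA NA NA

Derivation:
Op 1: add NA@27 -> ring=[27:NA]
Op 2: add NB@47 -> ring=[27:NA,47:NB]
Op 3: route key 16: smallest pos >= 16 is 27 -> NA
Op 4: route key 66: none >= 66, wrap to smallest pos 27 -> NA
Op 5: route key 1: smallest pos >= 1 is 27 -> NA
Op 6: remove NB -> ring=[27:NA]
Op 7: route key 86: none >= 86, wrap to smallest pos 27 -> NA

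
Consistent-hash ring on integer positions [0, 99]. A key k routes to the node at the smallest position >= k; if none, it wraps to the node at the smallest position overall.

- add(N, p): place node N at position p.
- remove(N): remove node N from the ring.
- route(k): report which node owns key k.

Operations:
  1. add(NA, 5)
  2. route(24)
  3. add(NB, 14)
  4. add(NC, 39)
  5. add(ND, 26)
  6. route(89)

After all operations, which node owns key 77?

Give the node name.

Op 1: add NA@5 -> ring=[5:NA]
Op 2: route key 24: none >= 24, wrap to smallest pos 5 -> NA
Op 3: add NB@14 -> ring=[5:NA,14:NB]
Op 4: add NC@39 -> ring=[5:NA,14:NB,39:NC]
Op 5: add ND@26 -> ring=[5:NA,14:NB,26:ND,39:NC]
Op 6: route key 89: none >= 89, wrap to smallest pos 5 -> NA
Final route key 77: none >= 77, wrap to smallest pos 5 -> NA

Answer: NA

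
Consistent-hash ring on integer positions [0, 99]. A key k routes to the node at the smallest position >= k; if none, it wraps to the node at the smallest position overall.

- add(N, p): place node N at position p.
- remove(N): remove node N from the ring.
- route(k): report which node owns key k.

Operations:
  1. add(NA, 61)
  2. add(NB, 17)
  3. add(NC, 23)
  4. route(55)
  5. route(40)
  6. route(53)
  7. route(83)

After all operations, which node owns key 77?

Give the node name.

Op 1: add NA@61 -> ring=[61:NA]
Op 2: add NB@17 -> ring=[17:NB,61:NA]
Op 3: add NC@23 -> ring=[17:NB,23:NC,61:NA]
Op 4: route key 55: smallest pos >= 55 is 61 -> NA
Op 5: route key 40: smallest pos >= 40 is 61 -> NA
Op 6: route key 53: smallest pos >= 53 is 61 -> NA
Op 7: route key 83: none >= 83, wrap to smallest pos 17 -> NB
Final route key 77: none >= 77, wrap to smallest pos 17 -> NB

Answer: NB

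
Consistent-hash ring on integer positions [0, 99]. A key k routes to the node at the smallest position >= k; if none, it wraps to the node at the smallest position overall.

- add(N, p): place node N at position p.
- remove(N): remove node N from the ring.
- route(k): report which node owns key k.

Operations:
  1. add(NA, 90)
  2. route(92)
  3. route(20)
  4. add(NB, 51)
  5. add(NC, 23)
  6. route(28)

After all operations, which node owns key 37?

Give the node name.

Answer: NB

Derivation:
Op 1: add NA@90 -> ring=[90:NA]
Op 2: route key 92: none >= 92, wrap to smallest pos 90 -> NA
Op 3: route key 20: smallest pos >= 20 is 90 -> NA
Op 4: add NB@51 -> ring=[51:NB,90:NA]
Op 5: add NC@23 -> ring=[23:NC,51:NB,90:NA]
Op 6: route key 28: smallest pos >= 28 is 51 -> NB
Final route key 37: smallest pos >= 37 is 51 -> NB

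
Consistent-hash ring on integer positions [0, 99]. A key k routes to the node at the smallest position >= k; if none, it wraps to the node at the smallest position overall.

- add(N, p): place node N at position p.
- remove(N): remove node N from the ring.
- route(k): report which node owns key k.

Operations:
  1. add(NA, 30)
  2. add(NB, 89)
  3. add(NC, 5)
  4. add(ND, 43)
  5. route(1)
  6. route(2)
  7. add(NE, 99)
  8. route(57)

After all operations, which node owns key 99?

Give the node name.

Op 1: add NA@30 -> ring=[30:NA]
Op 2: add NB@89 -> ring=[30:NA,89:NB]
Op 3: add NC@5 -> ring=[5:NC,30:NA,89:NB]
Op 4: add ND@43 -> ring=[5:NC,30:NA,43:ND,89:NB]
Op 5: route key 1: smallest pos >= 1 is 5 -> NC
Op 6: route key 2: smallest pos >= 2 is 5 -> NC
Op 7: add NE@99 -> ring=[5:NC,30:NA,43:ND,89:NB,99:NE]
Op 8: route key 57: smallest pos >= 57 is 89 -> NB
Final route key 99: smallest pos >= 99 is 99 -> NE

Answer: NE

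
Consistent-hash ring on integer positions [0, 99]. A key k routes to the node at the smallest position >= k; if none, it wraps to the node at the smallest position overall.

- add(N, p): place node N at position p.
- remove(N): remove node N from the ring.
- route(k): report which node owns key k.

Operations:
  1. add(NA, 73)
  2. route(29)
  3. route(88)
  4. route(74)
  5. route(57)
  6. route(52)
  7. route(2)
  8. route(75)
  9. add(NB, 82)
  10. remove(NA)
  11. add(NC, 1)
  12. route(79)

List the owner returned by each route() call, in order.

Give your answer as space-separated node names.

Answer: NA NA NA NA NA NA NA NB

Derivation:
Op 1: add NA@73 -> ring=[73:NA]
Op 2: route key 29: smallest pos >= 29 is 73 -> NA
Op 3: route key 88: none >= 88, wrap to smallest pos 73 -> NA
Op 4: route key 74: none >= 74, wrap to smallest pos 73 -> NA
Op 5: route key 57: smallest pos >= 57 is 73 -> NA
Op 6: route key 52: smallest pos >= 52 is 73 -> NA
Op 7: route key 2: smallest pos >= 2 is 73 -> NA
Op 8: route key 75: none >= 75, wrap to smallest pos 73 -> NA
Op 9: add NB@82 -> ring=[73:NA,82:NB]
Op 10: remove NA -> ring=[82:NB]
Op 11: add NC@1 -> ring=[1:NC,82:NB]
Op 12: route key 79: smallest pos >= 79 is 82 -> NB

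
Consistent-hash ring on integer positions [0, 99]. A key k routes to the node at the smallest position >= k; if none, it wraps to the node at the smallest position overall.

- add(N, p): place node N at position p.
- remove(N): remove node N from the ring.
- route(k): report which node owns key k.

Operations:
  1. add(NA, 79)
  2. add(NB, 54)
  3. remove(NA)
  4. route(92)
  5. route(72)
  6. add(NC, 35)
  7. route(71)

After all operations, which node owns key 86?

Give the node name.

Answer: NC

Derivation:
Op 1: add NA@79 -> ring=[79:NA]
Op 2: add NB@54 -> ring=[54:NB,79:NA]
Op 3: remove NA -> ring=[54:NB]
Op 4: route key 92: none >= 92, wrap to smallest pos 54 -> NB
Op 5: route key 72: none >= 72, wrap to smallest pos 54 -> NB
Op 6: add NC@35 -> ring=[35:NC,54:NB]
Op 7: route key 71: none >= 71, wrap to smallest pos 35 -> NC
Final route key 86: none >= 86, wrap to smallest pos 35 -> NC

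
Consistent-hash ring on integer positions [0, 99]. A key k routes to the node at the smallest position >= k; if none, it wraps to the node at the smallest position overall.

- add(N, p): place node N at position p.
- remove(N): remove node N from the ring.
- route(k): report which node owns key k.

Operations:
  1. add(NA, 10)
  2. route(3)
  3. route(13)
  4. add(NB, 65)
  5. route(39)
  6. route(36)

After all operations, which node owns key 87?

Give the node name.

Answer: NA

Derivation:
Op 1: add NA@10 -> ring=[10:NA]
Op 2: route key 3: smallest pos >= 3 is 10 -> NA
Op 3: route key 13: none >= 13, wrap to smallest pos 10 -> NA
Op 4: add NB@65 -> ring=[10:NA,65:NB]
Op 5: route key 39: smallest pos >= 39 is 65 -> NB
Op 6: route key 36: smallest pos >= 36 is 65 -> NB
Final route key 87: none >= 87, wrap to smallest pos 10 -> NA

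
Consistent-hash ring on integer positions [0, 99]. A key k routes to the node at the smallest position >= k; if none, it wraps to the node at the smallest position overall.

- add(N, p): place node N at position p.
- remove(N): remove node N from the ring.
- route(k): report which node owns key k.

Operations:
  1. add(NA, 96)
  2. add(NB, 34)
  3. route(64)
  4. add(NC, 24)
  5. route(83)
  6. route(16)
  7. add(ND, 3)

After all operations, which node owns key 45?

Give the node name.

Op 1: add NA@96 -> ring=[96:NA]
Op 2: add NB@34 -> ring=[34:NB,96:NA]
Op 3: route key 64: smallest pos >= 64 is 96 -> NA
Op 4: add NC@24 -> ring=[24:NC,34:NB,96:NA]
Op 5: route key 83: smallest pos >= 83 is 96 -> NA
Op 6: route key 16: smallest pos >= 16 is 24 -> NC
Op 7: add ND@3 -> ring=[3:ND,24:NC,34:NB,96:NA]
Final route key 45: smallest pos >= 45 is 96 -> NA

Answer: NA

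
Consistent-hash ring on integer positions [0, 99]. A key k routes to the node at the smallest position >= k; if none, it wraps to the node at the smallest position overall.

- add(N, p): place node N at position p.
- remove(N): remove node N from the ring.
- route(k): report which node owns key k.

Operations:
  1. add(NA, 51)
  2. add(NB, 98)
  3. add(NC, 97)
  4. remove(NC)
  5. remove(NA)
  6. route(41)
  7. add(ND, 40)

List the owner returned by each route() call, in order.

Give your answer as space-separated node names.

Op 1: add NA@51 -> ring=[51:NA]
Op 2: add NB@98 -> ring=[51:NA,98:NB]
Op 3: add NC@97 -> ring=[51:NA,97:NC,98:NB]
Op 4: remove NC -> ring=[51:NA,98:NB]
Op 5: remove NA -> ring=[98:NB]
Op 6: route key 41: smallest pos >= 41 is 98 -> NB
Op 7: add ND@40 -> ring=[40:ND,98:NB]

Answer: NB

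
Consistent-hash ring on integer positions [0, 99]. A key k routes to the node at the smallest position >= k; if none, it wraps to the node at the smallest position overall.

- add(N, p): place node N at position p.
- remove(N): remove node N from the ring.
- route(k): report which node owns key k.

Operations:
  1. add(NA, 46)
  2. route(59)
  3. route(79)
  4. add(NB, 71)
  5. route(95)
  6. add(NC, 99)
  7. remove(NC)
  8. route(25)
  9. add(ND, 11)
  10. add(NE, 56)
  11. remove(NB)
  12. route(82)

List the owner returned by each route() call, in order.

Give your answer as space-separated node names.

Op 1: add NA@46 -> ring=[46:NA]
Op 2: route key 59: none >= 59, wrap to smallest pos 46 -> NA
Op 3: route key 79: none >= 79, wrap to smallest pos 46 -> NA
Op 4: add NB@71 -> ring=[46:NA,71:NB]
Op 5: route key 95: none >= 95, wrap to smallest pos 46 -> NA
Op 6: add NC@99 -> ring=[46:NA,71:NB,99:NC]
Op 7: remove NC -> ring=[46:NA,71:NB]
Op 8: route key 25: smallest pos >= 25 is 46 -> NA
Op 9: add ND@11 -> ring=[11:ND,46:NA,71:NB]
Op 10: add NE@56 -> ring=[11:ND,46:NA,56:NE,71:NB]
Op 11: remove NB -> ring=[11:ND,46:NA,56:NE]
Op 12: route key 82: none >= 82, wrap to smallest pos 11 -> ND

Answer: NA NA NA NA ND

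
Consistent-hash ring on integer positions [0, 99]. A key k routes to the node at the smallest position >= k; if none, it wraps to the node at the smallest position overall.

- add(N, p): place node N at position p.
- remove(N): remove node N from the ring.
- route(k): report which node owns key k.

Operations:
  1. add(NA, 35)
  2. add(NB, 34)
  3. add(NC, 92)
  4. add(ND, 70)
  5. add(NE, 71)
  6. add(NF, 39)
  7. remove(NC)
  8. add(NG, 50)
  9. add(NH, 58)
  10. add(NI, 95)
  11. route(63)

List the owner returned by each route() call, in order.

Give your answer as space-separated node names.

Answer: ND

Derivation:
Op 1: add NA@35 -> ring=[35:NA]
Op 2: add NB@34 -> ring=[34:NB,35:NA]
Op 3: add NC@92 -> ring=[34:NB,35:NA,92:NC]
Op 4: add ND@70 -> ring=[34:NB,35:NA,70:ND,92:NC]
Op 5: add NE@71 -> ring=[34:NB,35:NA,70:ND,71:NE,92:NC]
Op 6: add NF@39 -> ring=[34:NB,35:NA,39:NF,70:ND,71:NE,92:NC]
Op 7: remove NC -> ring=[34:NB,35:NA,39:NF,70:ND,71:NE]
Op 8: add NG@50 -> ring=[34:NB,35:NA,39:NF,50:NG,70:ND,71:NE]
Op 9: add NH@58 -> ring=[34:NB,35:NA,39:NF,50:NG,58:NH,70:ND,71:NE]
Op 10: add NI@95 -> ring=[34:NB,35:NA,39:NF,50:NG,58:NH,70:ND,71:NE,95:NI]
Op 11: route key 63: smallest pos >= 63 is 70 -> ND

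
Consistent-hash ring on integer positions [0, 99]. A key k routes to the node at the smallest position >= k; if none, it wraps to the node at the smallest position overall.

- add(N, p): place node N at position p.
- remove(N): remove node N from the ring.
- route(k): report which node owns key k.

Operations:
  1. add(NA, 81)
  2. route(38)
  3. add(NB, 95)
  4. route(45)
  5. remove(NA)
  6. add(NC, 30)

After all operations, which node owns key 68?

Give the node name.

Op 1: add NA@81 -> ring=[81:NA]
Op 2: route key 38: smallest pos >= 38 is 81 -> NA
Op 3: add NB@95 -> ring=[81:NA,95:NB]
Op 4: route key 45: smallest pos >= 45 is 81 -> NA
Op 5: remove NA -> ring=[95:NB]
Op 6: add NC@30 -> ring=[30:NC,95:NB]
Final route key 68: smallest pos >= 68 is 95 -> NB

Answer: NB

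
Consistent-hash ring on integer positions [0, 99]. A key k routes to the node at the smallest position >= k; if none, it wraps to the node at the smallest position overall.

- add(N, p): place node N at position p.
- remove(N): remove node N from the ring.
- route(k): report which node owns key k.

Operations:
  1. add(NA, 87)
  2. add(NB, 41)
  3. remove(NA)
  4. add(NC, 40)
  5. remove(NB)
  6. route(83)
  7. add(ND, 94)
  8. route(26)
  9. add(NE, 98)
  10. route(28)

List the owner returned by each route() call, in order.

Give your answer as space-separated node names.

Op 1: add NA@87 -> ring=[87:NA]
Op 2: add NB@41 -> ring=[41:NB,87:NA]
Op 3: remove NA -> ring=[41:NB]
Op 4: add NC@40 -> ring=[40:NC,41:NB]
Op 5: remove NB -> ring=[40:NC]
Op 6: route key 83: none >= 83, wrap to smallest pos 40 -> NC
Op 7: add ND@94 -> ring=[40:NC,94:ND]
Op 8: route key 26: smallest pos >= 26 is 40 -> NC
Op 9: add NE@98 -> ring=[40:NC,94:ND,98:NE]
Op 10: route key 28: smallest pos >= 28 is 40 -> NC

Answer: NC NC NC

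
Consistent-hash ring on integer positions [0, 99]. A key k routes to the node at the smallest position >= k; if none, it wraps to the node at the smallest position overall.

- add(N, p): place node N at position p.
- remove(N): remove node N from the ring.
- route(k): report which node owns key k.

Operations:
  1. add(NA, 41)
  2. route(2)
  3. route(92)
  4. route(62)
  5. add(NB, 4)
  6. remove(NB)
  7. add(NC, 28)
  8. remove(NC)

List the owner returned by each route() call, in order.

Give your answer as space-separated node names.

Answer: NA NA NA

Derivation:
Op 1: add NA@41 -> ring=[41:NA]
Op 2: route key 2: smallest pos >= 2 is 41 -> NA
Op 3: route key 92: none >= 92, wrap to smallest pos 41 -> NA
Op 4: route key 62: none >= 62, wrap to smallest pos 41 -> NA
Op 5: add NB@4 -> ring=[4:NB,41:NA]
Op 6: remove NB -> ring=[41:NA]
Op 7: add NC@28 -> ring=[28:NC,41:NA]
Op 8: remove NC -> ring=[41:NA]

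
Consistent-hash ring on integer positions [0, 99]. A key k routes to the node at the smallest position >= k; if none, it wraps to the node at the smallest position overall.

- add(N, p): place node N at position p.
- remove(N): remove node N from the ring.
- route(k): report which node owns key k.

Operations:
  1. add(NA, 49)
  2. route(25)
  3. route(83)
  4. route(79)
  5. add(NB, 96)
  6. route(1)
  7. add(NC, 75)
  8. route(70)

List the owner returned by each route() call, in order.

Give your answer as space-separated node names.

Op 1: add NA@49 -> ring=[49:NA]
Op 2: route key 25: smallest pos >= 25 is 49 -> NA
Op 3: route key 83: none >= 83, wrap to smallest pos 49 -> NA
Op 4: route key 79: none >= 79, wrap to smallest pos 49 -> NA
Op 5: add NB@96 -> ring=[49:NA,96:NB]
Op 6: route key 1: smallest pos >= 1 is 49 -> NA
Op 7: add NC@75 -> ring=[49:NA,75:NC,96:NB]
Op 8: route key 70: smallest pos >= 70 is 75 -> NC

Answer: NA NA NA NA NC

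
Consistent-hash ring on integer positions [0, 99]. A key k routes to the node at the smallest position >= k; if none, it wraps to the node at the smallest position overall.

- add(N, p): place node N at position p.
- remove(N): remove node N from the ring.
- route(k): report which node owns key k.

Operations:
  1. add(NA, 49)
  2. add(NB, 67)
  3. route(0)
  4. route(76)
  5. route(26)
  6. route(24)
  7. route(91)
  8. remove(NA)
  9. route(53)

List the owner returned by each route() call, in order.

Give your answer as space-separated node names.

Answer: NA NA NA NA NA NB

Derivation:
Op 1: add NA@49 -> ring=[49:NA]
Op 2: add NB@67 -> ring=[49:NA,67:NB]
Op 3: route key 0: smallest pos >= 0 is 49 -> NA
Op 4: route key 76: none >= 76, wrap to smallest pos 49 -> NA
Op 5: route key 26: smallest pos >= 26 is 49 -> NA
Op 6: route key 24: smallest pos >= 24 is 49 -> NA
Op 7: route key 91: none >= 91, wrap to smallest pos 49 -> NA
Op 8: remove NA -> ring=[67:NB]
Op 9: route key 53: smallest pos >= 53 is 67 -> NB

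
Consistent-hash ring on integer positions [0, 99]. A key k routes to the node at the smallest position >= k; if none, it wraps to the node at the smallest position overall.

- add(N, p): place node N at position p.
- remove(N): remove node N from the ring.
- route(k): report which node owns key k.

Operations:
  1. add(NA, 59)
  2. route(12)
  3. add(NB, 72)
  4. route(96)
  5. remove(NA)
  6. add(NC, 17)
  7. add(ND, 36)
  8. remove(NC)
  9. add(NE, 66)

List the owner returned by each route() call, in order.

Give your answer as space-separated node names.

Op 1: add NA@59 -> ring=[59:NA]
Op 2: route key 12: smallest pos >= 12 is 59 -> NA
Op 3: add NB@72 -> ring=[59:NA,72:NB]
Op 4: route key 96: none >= 96, wrap to smallest pos 59 -> NA
Op 5: remove NA -> ring=[72:NB]
Op 6: add NC@17 -> ring=[17:NC,72:NB]
Op 7: add ND@36 -> ring=[17:NC,36:ND,72:NB]
Op 8: remove NC -> ring=[36:ND,72:NB]
Op 9: add NE@66 -> ring=[36:ND,66:NE,72:NB]

Answer: NA NA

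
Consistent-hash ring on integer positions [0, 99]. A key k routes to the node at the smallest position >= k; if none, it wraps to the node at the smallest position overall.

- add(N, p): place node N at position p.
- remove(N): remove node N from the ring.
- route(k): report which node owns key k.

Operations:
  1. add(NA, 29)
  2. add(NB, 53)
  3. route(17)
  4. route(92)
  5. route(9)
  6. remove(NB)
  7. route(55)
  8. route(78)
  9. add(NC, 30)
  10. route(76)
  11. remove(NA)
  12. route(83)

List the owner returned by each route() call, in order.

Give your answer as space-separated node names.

Op 1: add NA@29 -> ring=[29:NA]
Op 2: add NB@53 -> ring=[29:NA,53:NB]
Op 3: route key 17: smallest pos >= 17 is 29 -> NA
Op 4: route key 92: none >= 92, wrap to smallest pos 29 -> NA
Op 5: route key 9: smallest pos >= 9 is 29 -> NA
Op 6: remove NB -> ring=[29:NA]
Op 7: route key 55: none >= 55, wrap to smallest pos 29 -> NA
Op 8: route key 78: none >= 78, wrap to smallest pos 29 -> NA
Op 9: add NC@30 -> ring=[29:NA,30:NC]
Op 10: route key 76: none >= 76, wrap to smallest pos 29 -> NA
Op 11: remove NA -> ring=[30:NC]
Op 12: route key 83: none >= 83, wrap to smallest pos 30 -> NC

Answer: NA NA NA NA NA NA NC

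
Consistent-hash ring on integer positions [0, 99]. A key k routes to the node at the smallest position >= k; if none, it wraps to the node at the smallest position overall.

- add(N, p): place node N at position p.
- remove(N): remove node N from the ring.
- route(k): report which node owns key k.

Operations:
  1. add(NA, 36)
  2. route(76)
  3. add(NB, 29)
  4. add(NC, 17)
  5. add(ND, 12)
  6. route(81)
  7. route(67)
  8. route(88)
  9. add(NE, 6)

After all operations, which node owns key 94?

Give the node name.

Answer: NE

Derivation:
Op 1: add NA@36 -> ring=[36:NA]
Op 2: route key 76: none >= 76, wrap to smallest pos 36 -> NA
Op 3: add NB@29 -> ring=[29:NB,36:NA]
Op 4: add NC@17 -> ring=[17:NC,29:NB,36:NA]
Op 5: add ND@12 -> ring=[12:ND,17:NC,29:NB,36:NA]
Op 6: route key 81: none >= 81, wrap to smallest pos 12 -> ND
Op 7: route key 67: none >= 67, wrap to smallest pos 12 -> ND
Op 8: route key 88: none >= 88, wrap to smallest pos 12 -> ND
Op 9: add NE@6 -> ring=[6:NE,12:ND,17:NC,29:NB,36:NA]
Final route key 94: none >= 94, wrap to smallest pos 6 -> NE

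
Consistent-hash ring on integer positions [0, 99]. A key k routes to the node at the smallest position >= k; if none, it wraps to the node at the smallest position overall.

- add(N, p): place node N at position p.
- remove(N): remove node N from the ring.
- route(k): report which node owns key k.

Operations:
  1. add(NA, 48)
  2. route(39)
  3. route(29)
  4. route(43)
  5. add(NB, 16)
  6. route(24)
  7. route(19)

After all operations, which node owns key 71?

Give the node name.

Op 1: add NA@48 -> ring=[48:NA]
Op 2: route key 39: smallest pos >= 39 is 48 -> NA
Op 3: route key 29: smallest pos >= 29 is 48 -> NA
Op 4: route key 43: smallest pos >= 43 is 48 -> NA
Op 5: add NB@16 -> ring=[16:NB,48:NA]
Op 6: route key 24: smallest pos >= 24 is 48 -> NA
Op 7: route key 19: smallest pos >= 19 is 48 -> NA
Final route key 71: none >= 71, wrap to smallest pos 16 -> NB

Answer: NB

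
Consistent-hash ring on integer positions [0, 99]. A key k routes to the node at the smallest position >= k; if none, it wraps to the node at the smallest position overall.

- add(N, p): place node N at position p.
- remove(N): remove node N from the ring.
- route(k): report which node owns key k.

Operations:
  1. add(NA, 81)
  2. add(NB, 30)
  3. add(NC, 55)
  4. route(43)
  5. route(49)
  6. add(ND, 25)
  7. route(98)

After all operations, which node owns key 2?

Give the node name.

Answer: ND

Derivation:
Op 1: add NA@81 -> ring=[81:NA]
Op 2: add NB@30 -> ring=[30:NB,81:NA]
Op 3: add NC@55 -> ring=[30:NB,55:NC,81:NA]
Op 4: route key 43: smallest pos >= 43 is 55 -> NC
Op 5: route key 49: smallest pos >= 49 is 55 -> NC
Op 6: add ND@25 -> ring=[25:ND,30:NB,55:NC,81:NA]
Op 7: route key 98: none >= 98, wrap to smallest pos 25 -> ND
Final route key 2: smallest pos >= 2 is 25 -> ND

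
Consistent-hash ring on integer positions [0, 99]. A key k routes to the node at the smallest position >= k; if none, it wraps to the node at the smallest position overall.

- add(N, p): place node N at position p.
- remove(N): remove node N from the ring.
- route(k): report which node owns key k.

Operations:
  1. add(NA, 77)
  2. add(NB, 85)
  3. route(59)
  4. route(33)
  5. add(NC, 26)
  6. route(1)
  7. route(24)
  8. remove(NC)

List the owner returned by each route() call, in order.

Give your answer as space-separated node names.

Op 1: add NA@77 -> ring=[77:NA]
Op 2: add NB@85 -> ring=[77:NA,85:NB]
Op 3: route key 59: smallest pos >= 59 is 77 -> NA
Op 4: route key 33: smallest pos >= 33 is 77 -> NA
Op 5: add NC@26 -> ring=[26:NC,77:NA,85:NB]
Op 6: route key 1: smallest pos >= 1 is 26 -> NC
Op 7: route key 24: smallest pos >= 24 is 26 -> NC
Op 8: remove NC -> ring=[77:NA,85:NB]

Answer: NA NA NC NC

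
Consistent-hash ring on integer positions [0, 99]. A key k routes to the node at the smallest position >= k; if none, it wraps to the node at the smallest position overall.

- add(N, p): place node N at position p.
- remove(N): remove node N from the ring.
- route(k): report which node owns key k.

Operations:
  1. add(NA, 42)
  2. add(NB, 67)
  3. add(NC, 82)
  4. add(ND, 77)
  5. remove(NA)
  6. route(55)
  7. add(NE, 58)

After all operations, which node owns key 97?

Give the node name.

Answer: NE

Derivation:
Op 1: add NA@42 -> ring=[42:NA]
Op 2: add NB@67 -> ring=[42:NA,67:NB]
Op 3: add NC@82 -> ring=[42:NA,67:NB,82:NC]
Op 4: add ND@77 -> ring=[42:NA,67:NB,77:ND,82:NC]
Op 5: remove NA -> ring=[67:NB,77:ND,82:NC]
Op 6: route key 55: smallest pos >= 55 is 67 -> NB
Op 7: add NE@58 -> ring=[58:NE,67:NB,77:ND,82:NC]
Final route key 97: none >= 97, wrap to smallest pos 58 -> NE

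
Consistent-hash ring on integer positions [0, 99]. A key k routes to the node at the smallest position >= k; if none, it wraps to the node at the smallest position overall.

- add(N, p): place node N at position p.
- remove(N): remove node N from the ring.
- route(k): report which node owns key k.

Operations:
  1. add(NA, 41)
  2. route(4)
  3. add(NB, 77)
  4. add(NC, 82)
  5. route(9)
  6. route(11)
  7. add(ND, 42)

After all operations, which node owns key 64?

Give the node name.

Op 1: add NA@41 -> ring=[41:NA]
Op 2: route key 4: smallest pos >= 4 is 41 -> NA
Op 3: add NB@77 -> ring=[41:NA,77:NB]
Op 4: add NC@82 -> ring=[41:NA,77:NB,82:NC]
Op 5: route key 9: smallest pos >= 9 is 41 -> NA
Op 6: route key 11: smallest pos >= 11 is 41 -> NA
Op 7: add ND@42 -> ring=[41:NA,42:ND,77:NB,82:NC]
Final route key 64: smallest pos >= 64 is 77 -> NB

Answer: NB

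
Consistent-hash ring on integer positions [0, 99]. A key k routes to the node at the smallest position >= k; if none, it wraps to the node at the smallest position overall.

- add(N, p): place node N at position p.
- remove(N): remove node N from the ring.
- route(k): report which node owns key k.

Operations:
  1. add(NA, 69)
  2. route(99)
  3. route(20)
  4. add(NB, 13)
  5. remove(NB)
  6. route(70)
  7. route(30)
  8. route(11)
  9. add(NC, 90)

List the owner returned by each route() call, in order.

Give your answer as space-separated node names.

Op 1: add NA@69 -> ring=[69:NA]
Op 2: route key 99: none >= 99, wrap to smallest pos 69 -> NA
Op 3: route key 20: smallest pos >= 20 is 69 -> NA
Op 4: add NB@13 -> ring=[13:NB,69:NA]
Op 5: remove NB -> ring=[69:NA]
Op 6: route key 70: none >= 70, wrap to smallest pos 69 -> NA
Op 7: route key 30: smallest pos >= 30 is 69 -> NA
Op 8: route key 11: smallest pos >= 11 is 69 -> NA
Op 9: add NC@90 -> ring=[69:NA,90:NC]

Answer: NA NA NA NA NA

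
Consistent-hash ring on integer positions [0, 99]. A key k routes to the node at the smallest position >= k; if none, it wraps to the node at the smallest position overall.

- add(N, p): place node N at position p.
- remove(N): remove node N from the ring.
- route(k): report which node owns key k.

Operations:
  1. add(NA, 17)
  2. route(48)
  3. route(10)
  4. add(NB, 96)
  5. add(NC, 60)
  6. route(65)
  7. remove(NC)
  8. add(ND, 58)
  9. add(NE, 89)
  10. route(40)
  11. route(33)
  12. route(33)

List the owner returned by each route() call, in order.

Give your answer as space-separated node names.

Answer: NA NA NB ND ND ND

Derivation:
Op 1: add NA@17 -> ring=[17:NA]
Op 2: route key 48: none >= 48, wrap to smallest pos 17 -> NA
Op 3: route key 10: smallest pos >= 10 is 17 -> NA
Op 4: add NB@96 -> ring=[17:NA,96:NB]
Op 5: add NC@60 -> ring=[17:NA,60:NC,96:NB]
Op 6: route key 65: smallest pos >= 65 is 96 -> NB
Op 7: remove NC -> ring=[17:NA,96:NB]
Op 8: add ND@58 -> ring=[17:NA,58:ND,96:NB]
Op 9: add NE@89 -> ring=[17:NA,58:ND,89:NE,96:NB]
Op 10: route key 40: smallest pos >= 40 is 58 -> ND
Op 11: route key 33: smallest pos >= 33 is 58 -> ND
Op 12: route key 33: smallest pos >= 33 is 58 -> ND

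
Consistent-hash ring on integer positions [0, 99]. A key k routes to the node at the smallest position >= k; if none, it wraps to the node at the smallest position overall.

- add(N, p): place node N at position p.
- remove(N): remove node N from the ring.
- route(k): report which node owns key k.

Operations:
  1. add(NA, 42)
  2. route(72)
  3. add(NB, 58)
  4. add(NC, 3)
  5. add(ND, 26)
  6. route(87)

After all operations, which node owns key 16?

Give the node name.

Answer: ND

Derivation:
Op 1: add NA@42 -> ring=[42:NA]
Op 2: route key 72: none >= 72, wrap to smallest pos 42 -> NA
Op 3: add NB@58 -> ring=[42:NA,58:NB]
Op 4: add NC@3 -> ring=[3:NC,42:NA,58:NB]
Op 5: add ND@26 -> ring=[3:NC,26:ND,42:NA,58:NB]
Op 6: route key 87: none >= 87, wrap to smallest pos 3 -> NC
Final route key 16: smallest pos >= 16 is 26 -> ND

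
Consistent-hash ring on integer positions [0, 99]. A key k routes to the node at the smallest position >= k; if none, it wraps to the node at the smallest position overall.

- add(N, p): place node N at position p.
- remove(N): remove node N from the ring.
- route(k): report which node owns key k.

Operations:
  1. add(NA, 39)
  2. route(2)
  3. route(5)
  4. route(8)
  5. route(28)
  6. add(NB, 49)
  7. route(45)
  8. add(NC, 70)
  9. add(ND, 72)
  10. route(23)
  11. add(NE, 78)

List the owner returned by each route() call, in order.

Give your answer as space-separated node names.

Answer: NA NA NA NA NB NA

Derivation:
Op 1: add NA@39 -> ring=[39:NA]
Op 2: route key 2: smallest pos >= 2 is 39 -> NA
Op 3: route key 5: smallest pos >= 5 is 39 -> NA
Op 4: route key 8: smallest pos >= 8 is 39 -> NA
Op 5: route key 28: smallest pos >= 28 is 39 -> NA
Op 6: add NB@49 -> ring=[39:NA,49:NB]
Op 7: route key 45: smallest pos >= 45 is 49 -> NB
Op 8: add NC@70 -> ring=[39:NA,49:NB,70:NC]
Op 9: add ND@72 -> ring=[39:NA,49:NB,70:NC,72:ND]
Op 10: route key 23: smallest pos >= 23 is 39 -> NA
Op 11: add NE@78 -> ring=[39:NA,49:NB,70:NC,72:ND,78:NE]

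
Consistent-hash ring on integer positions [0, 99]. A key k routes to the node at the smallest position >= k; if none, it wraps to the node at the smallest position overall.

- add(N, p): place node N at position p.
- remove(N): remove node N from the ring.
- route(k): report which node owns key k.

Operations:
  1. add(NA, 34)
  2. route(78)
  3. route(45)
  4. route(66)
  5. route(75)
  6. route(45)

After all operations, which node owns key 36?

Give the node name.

Answer: NA

Derivation:
Op 1: add NA@34 -> ring=[34:NA]
Op 2: route key 78: none >= 78, wrap to smallest pos 34 -> NA
Op 3: route key 45: none >= 45, wrap to smallest pos 34 -> NA
Op 4: route key 66: none >= 66, wrap to smallest pos 34 -> NA
Op 5: route key 75: none >= 75, wrap to smallest pos 34 -> NA
Op 6: route key 45: none >= 45, wrap to smallest pos 34 -> NA
Final route key 36: none >= 36, wrap to smallest pos 34 -> NA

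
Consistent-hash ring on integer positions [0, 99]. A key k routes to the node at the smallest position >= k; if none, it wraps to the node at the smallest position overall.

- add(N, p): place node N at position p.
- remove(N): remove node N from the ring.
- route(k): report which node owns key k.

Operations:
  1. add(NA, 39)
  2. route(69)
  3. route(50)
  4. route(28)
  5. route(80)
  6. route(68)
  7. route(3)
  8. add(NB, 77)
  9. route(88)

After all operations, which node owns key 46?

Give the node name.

Answer: NB

Derivation:
Op 1: add NA@39 -> ring=[39:NA]
Op 2: route key 69: none >= 69, wrap to smallest pos 39 -> NA
Op 3: route key 50: none >= 50, wrap to smallest pos 39 -> NA
Op 4: route key 28: smallest pos >= 28 is 39 -> NA
Op 5: route key 80: none >= 80, wrap to smallest pos 39 -> NA
Op 6: route key 68: none >= 68, wrap to smallest pos 39 -> NA
Op 7: route key 3: smallest pos >= 3 is 39 -> NA
Op 8: add NB@77 -> ring=[39:NA,77:NB]
Op 9: route key 88: none >= 88, wrap to smallest pos 39 -> NA
Final route key 46: smallest pos >= 46 is 77 -> NB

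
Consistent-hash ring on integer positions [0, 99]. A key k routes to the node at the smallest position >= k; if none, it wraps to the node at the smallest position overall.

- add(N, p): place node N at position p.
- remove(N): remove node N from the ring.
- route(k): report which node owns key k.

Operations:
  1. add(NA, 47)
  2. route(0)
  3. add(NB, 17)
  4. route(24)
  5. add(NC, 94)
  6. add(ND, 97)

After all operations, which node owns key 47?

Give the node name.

Answer: NA

Derivation:
Op 1: add NA@47 -> ring=[47:NA]
Op 2: route key 0: smallest pos >= 0 is 47 -> NA
Op 3: add NB@17 -> ring=[17:NB,47:NA]
Op 4: route key 24: smallest pos >= 24 is 47 -> NA
Op 5: add NC@94 -> ring=[17:NB,47:NA,94:NC]
Op 6: add ND@97 -> ring=[17:NB,47:NA,94:NC,97:ND]
Final route key 47: smallest pos >= 47 is 47 -> NA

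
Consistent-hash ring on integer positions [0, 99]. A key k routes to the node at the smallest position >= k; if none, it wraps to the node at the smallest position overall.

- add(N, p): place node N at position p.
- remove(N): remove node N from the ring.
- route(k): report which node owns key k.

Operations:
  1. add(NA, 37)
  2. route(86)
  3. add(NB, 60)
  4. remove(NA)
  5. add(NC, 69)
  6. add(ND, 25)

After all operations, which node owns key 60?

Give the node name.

Op 1: add NA@37 -> ring=[37:NA]
Op 2: route key 86: none >= 86, wrap to smallest pos 37 -> NA
Op 3: add NB@60 -> ring=[37:NA,60:NB]
Op 4: remove NA -> ring=[60:NB]
Op 5: add NC@69 -> ring=[60:NB,69:NC]
Op 6: add ND@25 -> ring=[25:ND,60:NB,69:NC]
Final route key 60: smallest pos >= 60 is 60 -> NB

Answer: NB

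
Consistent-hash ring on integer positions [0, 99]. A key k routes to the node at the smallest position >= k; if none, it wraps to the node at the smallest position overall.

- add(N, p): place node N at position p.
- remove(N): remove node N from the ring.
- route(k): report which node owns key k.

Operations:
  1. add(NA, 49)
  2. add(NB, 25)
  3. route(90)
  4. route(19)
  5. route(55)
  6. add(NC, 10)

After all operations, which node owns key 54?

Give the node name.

Answer: NC

Derivation:
Op 1: add NA@49 -> ring=[49:NA]
Op 2: add NB@25 -> ring=[25:NB,49:NA]
Op 3: route key 90: none >= 90, wrap to smallest pos 25 -> NB
Op 4: route key 19: smallest pos >= 19 is 25 -> NB
Op 5: route key 55: none >= 55, wrap to smallest pos 25 -> NB
Op 6: add NC@10 -> ring=[10:NC,25:NB,49:NA]
Final route key 54: none >= 54, wrap to smallest pos 10 -> NC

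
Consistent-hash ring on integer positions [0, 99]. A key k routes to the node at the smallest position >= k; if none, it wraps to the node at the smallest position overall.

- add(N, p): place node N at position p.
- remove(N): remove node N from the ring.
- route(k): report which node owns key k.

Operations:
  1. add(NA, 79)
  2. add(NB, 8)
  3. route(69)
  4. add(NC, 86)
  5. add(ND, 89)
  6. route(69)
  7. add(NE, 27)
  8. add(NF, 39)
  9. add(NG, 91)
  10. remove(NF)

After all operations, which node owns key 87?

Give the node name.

Answer: ND

Derivation:
Op 1: add NA@79 -> ring=[79:NA]
Op 2: add NB@8 -> ring=[8:NB,79:NA]
Op 3: route key 69: smallest pos >= 69 is 79 -> NA
Op 4: add NC@86 -> ring=[8:NB,79:NA,86:NC]
Op 5: add ND@89 -> ring=[8:NB,79:NA,86:NC,89:ND]
Op 6: route key 69: smallest pos >= 69 is 79 -> NA
Op 7: add NE@27 -> ring=[8:NB,27:NE,79:NA,86:NC,89:ND]
Op 8: add NF@39 -> ring=[8:NB,27:NE,39:NF,79:NA,86:NC,89:ND]
Op 9: add NG@91 -> ring=[8:NB,27:NE,39:NF,79:NA,86:NC,89:ND,91:NG]
Op 10: remove NF -> ring=[8:NB,27:NE,79:NA,86:NC,89:ND,91:NG]
Final route key 87: smallest pos >= 87 is 89 -> ND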